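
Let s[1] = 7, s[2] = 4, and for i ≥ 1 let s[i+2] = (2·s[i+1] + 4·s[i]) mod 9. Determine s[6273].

Listing terms: s[1] = 7; s[2] = 4; s[3] = 0; s[4] = 7; s[5] = 5; s[6] = 2; s[7] = 6; s[8] = 2; s[9] = 1; s[10] = 1; s[11] = 6; s[12] = 7; s[13] = 2; s[14] = 5; s[15] = 0; s[16] = 2; s[17] = 4; s[18] = 7; s[19] = 3; s[20] = 7; s[21] = 8; s[22] = 8; s[23] = 3; s[24] = 2; s[25] = 7; s[26] = 4.
The sequence repeats with period 24.
So s[6273] = s[1 + ((6273-1) mod 24)] = s[9] = 1.

1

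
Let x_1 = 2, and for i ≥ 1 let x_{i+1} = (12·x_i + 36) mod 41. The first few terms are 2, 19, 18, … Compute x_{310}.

17

We have x_1 = 2; x_2 = 19; x_3 = 18; x_4 = 6; x_5 = 26; x_6 = 20; x_7 = 30; x_8 = 27; x_9 = 32; x_{10} = 10; x_{11} = 33; x_{12} = 22; x_{13} = 13; x_{14} = 28; x_{15} = 3; x_{16} = 31; x_{17} = 39; x_{18} = 12; x_{19} = 16; x_{20} = 23; x_{21} = 25; x_{22} = 8; x_{23} = 9; x_{24} = 21; x_{25} = 1; x_{26} = 7; x_{27} = 38; x_{28} = 0; x_{29} = 36; x_{30} = 17; x_{31} = 35; x_{32} = 5; x_{33} = 14; x_{34} = 40; x_{35} = 24; x_{36} = 37; x_{37} = 29; x_{38} = 15; x_{39} = 11; x_{40} = 4; x_{41} = 2.
The sequence repeats with period 40.
So x_{310} = x_{1 + ((310-1) mod 40)} = x_{30} = 17.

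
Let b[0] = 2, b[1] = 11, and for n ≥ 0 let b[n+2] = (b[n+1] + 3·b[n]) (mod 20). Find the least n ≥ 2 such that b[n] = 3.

19

Computing terms: b[0] = 2,  b[1] = 11,  b[2] = 17,  b[3] = 10,  b[4] = 1,  b[5] = 11,  b[6] = 14,  b[7] = 7,  b[8] = 9,  b[9] = 10,  b[10] = 17,  b[11] = 7,  b[12] = 18,  b[13] = 19,  b[14] = 13,  b[15] = 10,  b[16] = 9,  b[17] = 19,  b[18] = 6,  b[19] = 3,  b[20] = 1,  b[21] = 10,  b[22] = 13,  b[23] = 3,  b[24] = 2,  b[25] = 11.
The sequence repeats with period 24.
The value 3 first appears (with n ≥ 2) at b[19].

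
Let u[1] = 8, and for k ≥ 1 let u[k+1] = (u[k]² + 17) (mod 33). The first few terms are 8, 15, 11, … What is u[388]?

0

We have u[1] = 8, u[2] = 15, u[3] = 11, u[4] = 6, u[5] = 20, u[6] = 21, u[7] = 29, u[8] = 0, u[9] = 17, u[10] = 9, u[11] = 32, u[12] = 18, u[13] = 11.
Since u[13] = u[3] = 11, the sequence is eventually periodic: after a pre-period of length 2 it cycles with period 10.
For k ≥ 3, u[k] depends only on (k - 3) mod 10. (388 - 3) mod 10 = 5, so u[388] = u[8] = 0.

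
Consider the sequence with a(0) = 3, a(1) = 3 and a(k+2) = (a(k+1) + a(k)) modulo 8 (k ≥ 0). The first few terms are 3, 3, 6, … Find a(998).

6

Computing terms: a(0) = 3, a(1) = 3, a(2) = 6, a(3) = 1, a(4) = 7, a(5) = 0, a(6) = 7, a(7) = 7, a(8) = 6, a(9) = 5, a(10) = 3, a(11) = 0, a(12) = 3, a(13) = 3.
The sequence repeats with period 12.
So a(998) = a(0 + ((998-0) mod 12)) = a(2) = 6.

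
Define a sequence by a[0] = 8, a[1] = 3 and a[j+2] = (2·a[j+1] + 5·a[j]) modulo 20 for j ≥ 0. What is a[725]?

a[0] = 8,  a[1] = 3,  a[2] = 6,  a[3] = 7,  a[4] = 4,  a[5] = 3,  a[6] = 6.
Since (a[5], a[6]) = (a[1], a[2]) = (3, 6) (two consecutive terms determine the rest), the sequence is eventually periodic: after a pre-period of length 1 it cycles with period 4.
For j ≥ 1, a[j] depends only on (j - 1) mod 4. (725 - 1) mod 4 = 0, so a[725] = a[1] = 3.

3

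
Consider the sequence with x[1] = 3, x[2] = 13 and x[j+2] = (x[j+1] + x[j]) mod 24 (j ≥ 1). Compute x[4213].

x[1] = 3; x[2] = 13; x[3] = 16; x[4] = 5; x[5] = 21; x[6] = 2; x[7] = 23; x[8] = 1; x[9] = 0; x[10] = 1; x[11] = 1; x[12] = 2; x[13] = 3; x[14] = 5; x[15] = 8; x[16] = 13; x[17] = 21; x[18] = 10; x[19] = 7; x[20] = 17; x[21] = 0; x[22] = 17; x[23] = 17; x[24] = 10; x[25] = 3; x[26] = 13.
The sequence repeats with period 24.
So x[4213] = x[1 + ((4213-1) mod 24)] = x[13] = 3.

3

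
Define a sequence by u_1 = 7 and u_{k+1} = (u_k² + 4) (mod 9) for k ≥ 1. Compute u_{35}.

Listing terms: u_1 = 7, u_2 = 8, u_3 = 5, u_4 = 2, u_5 = 8.
Since u_5 = u_2 = 8, the sequence is eventually periodic: after a pre-period of length 1 it cycles with period 3.
For k ≥ 2, u_k depends only on (k - 2) mod 3. (35 - 2) mod 3 = 0, so u_{35} = u_2 = 8.

8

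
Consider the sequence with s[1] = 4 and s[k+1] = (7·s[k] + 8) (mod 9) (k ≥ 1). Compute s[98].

3

Computing terms: s[1] = 4,  s[2] = 0,  s[3] = 8,  s[4] = 1,  s[5] = 6,  s[6] = 5,  s[7] = 7,  s[8] = 3,  s[9] = 2,  s[10] = 4.
The sequence repeats with period 9.
So s[98] = s[1 + ((98-1) mod 9)] = s[8] = 3.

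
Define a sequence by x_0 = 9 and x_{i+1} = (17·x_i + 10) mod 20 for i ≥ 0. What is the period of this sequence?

Computing terms: x_0 = 9,  x_1 = 3,  x_2 = 1,  x_3 = 7,  x_4 = 9.
The sequence repeats with period 4.

4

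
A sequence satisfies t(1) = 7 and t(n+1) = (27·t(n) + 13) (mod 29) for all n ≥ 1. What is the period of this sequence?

Computing terms: t(1) = 7,  t(2) = 28,  t(3) = 15,  t(4) = 12,  t(5) = 18,  t(6) = 6,  t(7) = 1,  t(8) = 11,  t(9) = 20,  t(10) = 2,  t(11) = 9,  t(12) = 24,  t(13) = 23,  t(14) = 25,  t(15) = 21,  t(16) = 0,  t(17) = 13,  t(18) = 16,  t(19) = 10,  t(20) = 22,  t(21) = 27,  t(22) = 17,  t(23) = 8,  t(24) = 26,  t(25) = 19,  t(26) = 4,  t(27) = 5,  t(28) = 3,  t(29) = 7.
Since t(29) = t(1) = 7, the sequence is periodic with period 28.

28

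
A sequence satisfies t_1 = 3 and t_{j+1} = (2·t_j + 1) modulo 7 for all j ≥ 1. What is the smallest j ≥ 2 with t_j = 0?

2

t_1 = 3; t_2 = 0; t_3 = 1; t_4 = 3.
Since t_4 = t_1 = 3, the sequence is periodic with period 3.
The value 0 first appears (with j ≥ 2) at t_2.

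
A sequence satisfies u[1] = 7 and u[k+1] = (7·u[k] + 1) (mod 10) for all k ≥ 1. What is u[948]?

8

Computing terms: u[1] = 7, u[2] = 0, u[3] = 1, u[4] = 8, u[5] = 7.
The sequence repeats with period 4.
(948 - 1) mod 4 = 3, so u[948] = u[4] = 8.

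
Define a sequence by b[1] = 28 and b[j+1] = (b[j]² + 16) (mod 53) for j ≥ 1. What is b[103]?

Listing terms: b[1] = 28,  b[2] = 5,  b[3] = 41,  b[4] = 1,  b[5] = 17,  b[6] = 40,  b[7] = 26,  b[8] = 3,  b[9] = 25,  b[10] = 5.
Since b[10] = b[2] = 5, the sequence is eventually periodic: after a pre-period of length 1 it cycles with period 8.
For j ≥ 2, b[j] depends only on (j - 2) mod 8. (103 - 2) mod 8 = 5, so b[103] = b[7] = 26.

26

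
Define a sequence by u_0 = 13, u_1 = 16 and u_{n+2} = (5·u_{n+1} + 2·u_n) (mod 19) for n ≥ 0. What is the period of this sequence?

45

Computing terms: u_0 = 13; u_1 = 16; u_2 = 11; u_3 = 11; u_4 = 1; u_5 = 8; u_6 = 4; u_7 = 17; u_8 = 17; u_9 = 5; u_{10} = 2; u_{11} = 1; u_{12} = 9; u_{13} = 9; u_{14} = 6; u_{15} = 10; u_{16} = 5; u_{17} = 7; u_{18} = 7; u_{19} = 11; u_{20} = 12; u_{21} = 6; u_{22} = 16; u_{23} = 16; u_{24} = 17; u_{25} = 3; u_{26} = 11; u_{27} = 4; u_{28} = 4; u_{29} = 9; u_{30} = 15; u_{31} = 17; u_{32} = 1; u_{33} = 1; u_{34} = 7; u_{35} = 18; u_{36} = 9; u_{37} = 5; u_{38} = 5; u_{39} = 16; u_{40} = 14; u_{41} = 7; u_{42} = 6; u_{43} = 6; u_{44} = 4; u_{45} = 13; u_{46} = 16.
The sequence repeats with period 45.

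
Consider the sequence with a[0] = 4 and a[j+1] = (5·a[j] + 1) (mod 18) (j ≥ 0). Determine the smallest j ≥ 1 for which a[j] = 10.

Computing terms: a[0] = 4,  a[1] = 3,  a[2] = 16,  a[3] = 9,  a[4] = 10,  a[5] = 15,  a[6] = 4.
The sequence repeats with period 6.
The value 10 first appears (with j ≥ 1) at a[4].

4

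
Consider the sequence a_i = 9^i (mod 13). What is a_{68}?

3

Listing terms: a_1 = 9, a_2 = 3, a_3 = 1, a_4 = 9.
Since a_4 = a_1 = 9, the sequence is periodic with period 3.
(68 - 1) mod 3 = 1, so a_{68} = a_2 = 3.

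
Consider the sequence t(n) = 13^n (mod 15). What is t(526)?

We have t(0) = 1, t(1) = 13, t(2) = 4, t(3) = 7, t(4) = 1.
Since t(4) = t(0) = 1, the sequence is periodic with period 4.
(526 - 0) mod 4 = 2, so t(526) = t(2) = 4.

4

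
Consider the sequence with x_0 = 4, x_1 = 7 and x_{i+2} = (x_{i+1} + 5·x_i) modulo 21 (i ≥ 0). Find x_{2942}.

Computing terms: x_0 = 4; x_1 = 7; x_2 = 6; x_3 = 20; x_4 = 8; x_5 = 3; x_6 = 1; x_7 = 16; x_8 = 0; x_9 = 17; x_{10} = 17; x_{11} = 18; x_{12} = 19; x_{13} = 4; x_{14} = 15; x_{15} = 14; x_{16} = 5; x_{17} = 12; x_{18} = 16; x_{19} = 13; x_{20} = 9; x_{21} = 11; x_{22} = 14; x_{23} = 6; x_{24} = 13; x_{25} = 1; x_{26} = 3; x_{27} = 8; x_{28} = 2; x_{29} = 0; x_{30} = 10; x_{31} = 10; x_{32} = 18; x_{33} = 5; x_{34} = 11; x_{35} = 15; x_{36} = 7; x_{37} = 19; x_{38} = 12; x_{39} = 2; x_{40} = 20; x_{41} = 9; x_{42} = 4; x_{43} = 7.
Since (x_{42}, x_{43}) = (x_0, x_1) = (4, 7) (two consecutive terms determine the rest), the sequence is periodic with period 42.
(2942 - 0) mod 42 = 2, so x_{2942} = x_2 = 6.

6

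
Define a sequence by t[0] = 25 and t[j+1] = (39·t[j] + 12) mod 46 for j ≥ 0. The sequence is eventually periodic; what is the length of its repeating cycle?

Listing terms: t[0] = 25,  t[1] = 21,  t[2] = 3,  t[3] = 37,  t[4] = 29,  t[5] = 39,  t[6] = 15,  t[7] = 45,  t[8] = 19,  t[9] = 17,  t[10] = 31,  t[11] = 25.
The sequence repeats with period 11.

11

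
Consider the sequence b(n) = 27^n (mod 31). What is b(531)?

Computing terms: b(0) = 1; b(1) = 27; b(2) = 16; b(3) = 29; b(4) = 8; b(5) = 30; b(6) = 4; b(7) = 15; b(8) = 2; b(9) = 23; b(10) = 1.
Since b(10) = b(0) = 1, the sequence is periodic with period 10.
(531 - 0) mod 10 = 1, so b(531) = b(1) = 27.

27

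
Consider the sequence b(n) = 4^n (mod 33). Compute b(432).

We have b(0) = 1, b(1) = 4, b(2) = 16, b(3) = 31, b(4) = 25, b(5) = 1.
The sequence repeats with period 5.
So b(432) = b(0 + ((432-0) mod 5)) = b(2) = 16.

16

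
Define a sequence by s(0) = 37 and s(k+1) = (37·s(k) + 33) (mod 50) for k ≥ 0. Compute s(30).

7

We have s(0) = 37, s(1) = 2, s(2) = 7, s(3) = 42, s(4) = 37.
Since s(4) = s(0) = 37, the sequence is periodic with period 4.
(30 - 0) mod 4 = 2, so s(30) = s(2) = 7.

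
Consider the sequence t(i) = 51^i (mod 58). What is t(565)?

Listing terms: t(1) = 51; t(2) = 49; t(3) = 5; t(4) = 23; t(5) = 13; t(6) = 25; t(7) = 57; t(8) = 7; t(9) = 9; t(10) = 53; t(11) = 35; t(12) = 45; t(13) = 33; t(14) = 1; t(15) = 51.
Since t(15) = t(1) = 51, the sequence is periodic with period 14.
(565 - 1) mod 14 = 4, so t(565) = t(5) = 13.

13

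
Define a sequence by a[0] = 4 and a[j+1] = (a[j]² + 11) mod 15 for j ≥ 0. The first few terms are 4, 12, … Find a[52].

2

Computing terms: a[0] = 4,  a[1] = 12,  a[2] = 5,  a[3] = 6,  a[4] = 2,  a[5] = 0,  a[6] = 11,  a[7] = 12.
Since a[7] = a[1] = 12, the sequence is eventually periodic: after a pre-period of length 1 it cycles with period 6.
For j ≥ 1, a[j] depends only on (j - 1) mod 6. (52 - 1) mod 6 = 3, so a[52] = a[4] = 2.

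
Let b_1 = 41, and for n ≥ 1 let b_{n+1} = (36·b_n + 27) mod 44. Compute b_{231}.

b_1 = 41, b_2 = 7, b_3 = 15, b_4 = 39, b_5 = 23, b_6 = 19, b_7 = 7.
Since b_7 = b_2 = 7, the sequence is eventually periodic: after a pre-period of length 1 it cycles with period 5.
For n ≥ 2, b_n depends only on (n - 2) mod 5. (231 - 2) mod 5 = 4, so b_{231} = b_6 = 19.

19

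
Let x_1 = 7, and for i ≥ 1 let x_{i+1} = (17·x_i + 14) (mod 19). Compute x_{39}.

Listing terms: x_1 = 7; x_2 = 0; x_3 = 14; x_4 = 5; x_5 = 4; x_6 = 6; x_7 = 2; x_8 = 10; x_9 = 13; x_{10} = 7.
The sequence repeats with period 9.
(39 - 1) mod 9 = 2, so x_{39} = x_3 = 14.

14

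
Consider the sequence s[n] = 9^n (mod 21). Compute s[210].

15

Listing terms: s[1] = 9,  s[2] = 18,  s[3] = 15,  s[4] = 9.
Since s[4] = s[1] = 9, the sequence is periodic with period 3.
So s[210] = s[1 + ((210-1) mod 3)] = s[3] = 15.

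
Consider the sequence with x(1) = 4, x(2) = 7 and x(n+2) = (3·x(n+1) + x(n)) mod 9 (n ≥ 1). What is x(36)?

4

x(1) = 4,  x(2) = 7,  x(3) = 7,  x(4) = 1,  x(5) = 1,  x(6) = 4,  x(7) = 4,  x(8) = 7.
Since (x(7), x(8)) = (x(1), x(2)) = (4, 7) (two consecutive terms determine the rest), the sequence is periodic with period 6.
So x(36) = x(1 + ((36-1) mod 6)) = x(6) = 4.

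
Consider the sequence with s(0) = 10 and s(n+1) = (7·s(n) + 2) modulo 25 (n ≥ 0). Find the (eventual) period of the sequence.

4

Listing terms: s(0) = 10; s(1) = 22; s(2) = 6; s(3) = 19; s(4) = 10.
The sequence repeats with period 4.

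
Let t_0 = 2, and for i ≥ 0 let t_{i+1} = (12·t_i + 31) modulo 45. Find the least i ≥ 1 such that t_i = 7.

4

Computing terms: t_0 = 2, t_1 = 10, t_2 = 16, t_3 = 43, t_4 = 7, t_5 = 25, t_6 = 16.
Since t_6 = t_2 = 16, the sequence is eventually periodic: after a pre-period of length 2 it cycles with period 4.
The value 7 first appears (with i ≥ 1) at t_4.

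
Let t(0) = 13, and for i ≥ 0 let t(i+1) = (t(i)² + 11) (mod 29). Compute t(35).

We have t(0) = 13; t(1) = 6; t(2) = 18; t(3) = 16; t(4) = 6.
Since t(4) = t(1) = 6, the sequence is eventually periodic: after a pre-period of length 1 it cycles with period 3.
For i ≥ 1, t(i) depends only on (i - 1) mod 3. (35 - 1) mod 3 = 1, so t(35) = t(2) = 18.

18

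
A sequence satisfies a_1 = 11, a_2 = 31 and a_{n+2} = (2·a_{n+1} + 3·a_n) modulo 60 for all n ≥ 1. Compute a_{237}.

We have a_1 = 11, a_2 = 31, a_3 = 35, a_4 = 43, a_5 = 11, a_6 = 31.
Since (a_5, a_6) = (a_1, a_2) = (11, 31) (two consecutive terms determine the rest), the sequence is periodic with period 4.
(237 - 1) mod 4 = 0, so a_{237} = a_1 = 11.

11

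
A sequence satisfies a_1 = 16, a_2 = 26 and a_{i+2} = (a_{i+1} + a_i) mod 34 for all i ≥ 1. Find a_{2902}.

We have a_1 = 16, a_2 = 26, a_3 = 8, a_4 = 0, a_5 = 8, a_6 = 8, a_7 = 16, a_8 = 24, a_9 = 6, a_{10} = 30, a_{11} = 2, a_{12} = 32, a_{13} = 0, a_{14} = 32, a_{15} = 32, a_{16} = 30, a_{17} = 28, a_{18} = 24, a_{19} = 18, a_{20} = 8, a_{21} = 26, a_{22} = 0, a_{23} = 26, a_{24} = 26, a_{25} = 18, a_{26} = 10, a_{27} = 28, a_{28} = 4, a_{29} = 32, a_{30} = 2, a_{31} = 0, a_{32} = 2, a_{33} = 2, a_{34} = 4, a_{35} = 6, a_{36} = 10, a_{37} = 16, a_{38} = 26.
The sequence repeats with period 36.
(2902 - 1) mod 36 = 21, so a_{2902} = a_{22} = 0.

0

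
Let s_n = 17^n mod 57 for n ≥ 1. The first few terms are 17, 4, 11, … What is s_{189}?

We have s_1 = 17,  s_2 = 4,  s_3 = 11,  s_4 = 16,  s_5 = 44,  s_6 = 7,  s_7 = 5,  s_8 = 28,  s_9 = 20,  s_{10} = 55,  s_{11} = 23,  s_{12} = 49,  s_{13} = 35,  s_{14} = 25,  s_{15} = 26,  s_{16} = 43,  s_{17} = 47,  s_{18} = 1,  s_{19} = 17.
Since s_{19} = s_1 = 17, the sequence is periodic with period 18.
So s_{189} = s_{1 + ((189-1) mod 18)} = s_9 = 20.

20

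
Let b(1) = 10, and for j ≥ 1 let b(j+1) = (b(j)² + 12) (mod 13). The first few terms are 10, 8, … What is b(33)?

11

We have b(1) = 10, b(2) = 8, b(3) = 11, b(4) = 3, b(5) = 8.
Since b(5) = b(2) = 8, the sequence is eventually periodic: after a pre-period of length 1 it cycles with period 3.
For j ≥ 2, b(j) depends only on (j - 2) mod 3. (33 - 2) mod 3 = 1, so b(33) = b(3) = 11.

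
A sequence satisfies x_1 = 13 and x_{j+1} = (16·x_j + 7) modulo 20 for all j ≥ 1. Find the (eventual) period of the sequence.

Computing terms: x_1 = 13; x_2 = 15; x_3 = 7; x_4 = 19; x_5 = 11; x_6 = 3; x_7 = 15.
Since x_7 = x_2 = 15, the sequence is eventually periodic: after a pre-period of length 1 it cycles with period 5.

5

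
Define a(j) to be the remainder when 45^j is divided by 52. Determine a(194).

a(0) = 1; a(1) = 45; a(2) = 49; a(3) = 21; a(4) = 9; a(5) = 41; a(6) = 25; a(7) = 33; a(8) = 29; a(9) = 5; a(10) = 17; a(11) = 37; a(12) = 1.
Since a(12) = a(0) = 1, the sequence is periodic with period 12.
So a(194) = a(0 + ((194-0) mod 12)) = a(2) = 49.

49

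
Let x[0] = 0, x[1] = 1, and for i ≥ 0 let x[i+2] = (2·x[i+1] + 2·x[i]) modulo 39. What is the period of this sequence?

x[0] = 0, x[1] = 1, x[2] = 2, x[3] = 6, x[4] = 16, x[5] = 5, x[6] = 3, x[7] = 16, x[8] = 38, x[9] = 30, x[10] = 19, x[11] = 20, x[12] = 0, x[13] = 1.
Since (x[12], x[13]) = (x[0], x[1]) = (0, 1) (two consecutive terms determine the rest), the sequence is periodic with period 12.

12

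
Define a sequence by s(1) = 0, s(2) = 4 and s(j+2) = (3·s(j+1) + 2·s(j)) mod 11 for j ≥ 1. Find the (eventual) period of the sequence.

We have s(1) = 0, s(2) = 4, s(3) = 1, s(4) = 0, s(5) = 2, s(6) = 6, s(7) = 0, s(8) = 1, s(9) = 3, s(10) = 0, s(11) = 6, s(12) = 7, s(13) = 0, s(14) = 3, s(15) = 9, s(16) = 0, s(17) = 7, s(18) = 10, s(19) = 0, s(20) = 9, s(21) = 5, s(22) = 0, s(23) = 10, s(24) = 8, s(25) = 0, s(26) = 5, s(27) = 4, s(28) = 0, s(29) = 8, s(30) = 2, s(31) = 0, s(32) = 4.
The sequence repeats with period 30.

30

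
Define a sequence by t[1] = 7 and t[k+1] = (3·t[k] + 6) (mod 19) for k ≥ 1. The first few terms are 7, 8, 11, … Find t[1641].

Computing terms: t[1] = 7; t[2] = 8; t[3] = 11; t[4] = 1; t[5] = 9; t[6] = 14; t[7] = 10; t[8] = 17; t[9] = 0; t[10] = 6; t[11] = 5; t[12] = 2; t[13] = 12; t[14] = 4; t[15] = 18; t[16] = 3; t[17] = 15; t[18] = 13; t[19] = 7.
The sequence repeats with period 18.
(1641 - 1) mod 18 = 2, so t[1641] = t[3] = 11.

11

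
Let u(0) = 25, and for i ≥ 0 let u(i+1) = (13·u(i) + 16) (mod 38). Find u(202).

We have u(0) = 25, u(1) = 37, u(2) = 3, u(3) = 17, u(4) = 9, u(5) = 19, u(6) = 35, u(7) = 15, u(8) = 21, u(9) = 23, u(10) = 11, u(11) = 7, u(12) = 31, u(13) = 1, u(14) = 29, u(15) = 13, u(16) = 33, u(17) = 27, u(18) = 25.
The sequence repeats with period 18.
(202 - 0) mod 18 = 4, so u(202) = u(4) = 9.

9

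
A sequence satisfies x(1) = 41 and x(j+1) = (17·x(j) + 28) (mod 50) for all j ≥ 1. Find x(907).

Listing terms: x(1) = 41, x(2) = 25, x(3) = 3, x(4) = 29, x(5) = 21, x(6) = 35, x(7) = 23, x(8) = 19, x(9) = 1, x(10) = 45, x(11) = 43, x(12) = 9, x(13) = 31, x(14) = 5, x(15) = 13, x(16) = 49, x(17) = 11, x(18) = 15, x(19) = 33, x(20) = 39, x(21) = 41.
Since x(21) = x(1) = 41, the sequence is periodic with period 20.
So x(907) = x(1 + ((907-1) mod 20)) = x(7) = 23.

23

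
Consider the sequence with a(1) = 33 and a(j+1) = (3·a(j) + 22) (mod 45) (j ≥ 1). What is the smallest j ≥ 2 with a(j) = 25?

3

Computing terms: a(1) = 33; a(2) = 31; a(3) = 25; a(4) = 7; a(5) = 43; a(6) = 16; a(7) = 25.
Since a(7) = a(3) = 25, the sequence is eventually periodic: after a pre-period of length 2 it cycles with period 4.
The value 25 first appears (with j ≥ 2) at a(3).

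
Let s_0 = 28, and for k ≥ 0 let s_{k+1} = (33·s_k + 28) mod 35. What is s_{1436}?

28

We have s_0 = 28; s_1 = 7; s_2 = 14; s_3 = 0; s_4 = 28.
Since s_4 = s_0 = 28, the sequence is periodic with period 4.
(1436 - 0) mod 4 = 0, so s_{1436} = s_0 = 28.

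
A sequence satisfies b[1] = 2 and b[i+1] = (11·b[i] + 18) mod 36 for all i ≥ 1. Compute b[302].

4

b[1] = 2,  b[2] = 4,  b[3] = 26,  b[4] = 16,  b[5] = 14,  b[6] = 28,  b[7] = 2.
The sequence repeats with period 6.
So b[302] = b[1 + ((302-1) mod 6)] = b[2] = 4.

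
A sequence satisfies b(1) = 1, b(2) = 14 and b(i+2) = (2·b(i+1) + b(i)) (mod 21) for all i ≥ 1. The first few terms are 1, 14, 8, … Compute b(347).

5

Computing terms: b(1) = 1; b(2) = 14; b(3) = 8; b(4) = 9; b(5) = 5; b(6) = 19; b(7) = 1; b(8) = 0; b(9) = 1; b(10) = 2; b(11) = 5; b(12) = 12; b(13) = 8; b(14) = 7; b(15) = 1; b(16) = 9; b(17) = 19; b(18) = 5; b(19) = 8; b(20) = 0; b(21) = 8; b(22) = 16; b(23) = 19; b(24) = 12; b(25) = 1; b(26) = 14.
Since (b(25), b(26)) = (b(1), b(2)) = (1, 14) (two consecutive terms determine the rest), the sequence is periodic with period 24.
So b(347) = b(1 + ((347-1) mod 24)) = b(11) = 5.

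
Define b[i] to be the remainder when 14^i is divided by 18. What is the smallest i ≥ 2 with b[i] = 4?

Listing terms: b[1] = 14; b[2] = 16; b[3] = 8; b[4] = 4; b[5] = 2; b[6] = 10; b[7] = 14.
The sequence repeats with period 6.
The value 4 first appears (with i ≥ 2) at b[4].

4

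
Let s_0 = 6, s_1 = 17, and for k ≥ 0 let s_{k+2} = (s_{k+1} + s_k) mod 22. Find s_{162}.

We have s_0 = 6; s_1 = 17; s_2 = 1; s_3 = 18; s_4 = 19; s_5 = 15; s_6 = 12; s_7 = 5; s_8 = 17; s_9 = 0; s_{10} = 17; s_{11} = 17; s_{12} = 12; s_{13} = 7; s_{14} = 19; s_{15} = 4; s_{16} = 1; s_{17} = 5; s_{18} = 6; s_{19} = 11; s_{20} = 17; s_{21} = 6; s_{22} = 1; s_{23} = 7; s_{24} = 8; s_{25} = 15; s_{26} = 1; s_{27} = 16; s_{28} = 17; s_{29} = 11; s_{30} = 6; s_{31} = 17.
Since (s_{30}, s_{31}) = (s_0, s_1) = (6, 17) (two consecutive terms determine the rest), the sequence is periodic with period 30.
(162 - 0) mod 30 = 12, so s_{162} = s_{12} = 12.

12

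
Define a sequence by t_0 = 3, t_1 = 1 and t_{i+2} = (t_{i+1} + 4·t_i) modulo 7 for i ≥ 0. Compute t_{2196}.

3

Computing terms: t_0 = 3; t_1 = 1; t_2 = 6; t_3 = 3; t_4 = 6; t_5 = 4; t_6 = 0; t_7 = 2; t_8 = 2; t_9 = 3; t_{10} = 4; t_{11} = 2; t_{12} = 4; t_{13} = 5; t_{14} = 0; t_{15} = 6; t_{16} = 6; t_{17} = 2; t_{18} = 5; t_{19} = 6; t_{20} = 5; t_{21} = 1; t_{22} = 0; t_{23} = 4; t_{24} = 4; t_{25} = 6; t_{26} = 1; t_{27} = 4; t_{28} = 1; t_{29} = 3; t_{30} = 0; t_{31} = 5; t_{32} = 5; t_{33} = 4; t_{34} = 3; t_{35} = 5; t_{36} = 3; t_{37} = 2; t_{38} = 0; t_{39} = 1; t_{40} = 1; t_{41} = 5; t_{42} = 2; t_{43} = 1; t_{44} = 2; t_{45} = 6; t_{46} = 0; t_{47} = 3; t_{48} = 3; t_{49} = 1.
Since (t_{48}, t_{49}) = (t_0, t_1) = (3, 1) (two consecutive terms determine the rest), the sequence is periodic with period 48.
So t_{2196} = t_{0 + ((2196-0) mod 48)} = t_{36} = 3.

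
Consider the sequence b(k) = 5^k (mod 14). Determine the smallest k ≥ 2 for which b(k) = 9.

b(1) = 5,  b(2) = 11,  b(3) = 13,  b(4) = 9,  b(5) = 3,  b(6) = 1,  b(7) = 5.
The sequence repeats with period 6.
The value 9 first appears (with k ≥ 2) at b(4).

4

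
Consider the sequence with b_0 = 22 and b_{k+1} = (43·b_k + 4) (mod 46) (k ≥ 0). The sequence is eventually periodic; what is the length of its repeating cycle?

22

We have b_0 = 22; b_1 = 30; b_2 = 6; b_3 = 32; b_4 = 0; b_5 = 4; b_6 = 38; b_7 = 28; b_8 = 12; b_9 = 14; b_{10} = 8; b_{11} = 26; b_{12} = 18; b_{13} = 42; b_{14} = 16; b_{15} = 2; b_{16} = 44; b_{17} = 10; b_{18} = 20; b_{19} = 36; b_{20} = 34; b_{21} = 40; b_{22} = 22.
The sequence repeats with period 22.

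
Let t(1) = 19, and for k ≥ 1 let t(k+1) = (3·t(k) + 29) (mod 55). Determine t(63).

Computing terms: t(1) = 19,  t(2) = 31,  t(3) = 12,  t(4) = 10,  t(5) = 4,  t(6) = 41,  t(7) = 42,  t(8) = 45,  t(9) = 54,  t(10) = 26,  t(11) = 52,  t(12) = 20,  t(13) = 34,  t(14) = 21,  t(15) = 37,  t(16) = 30,  t(17) = 9,  t(18) = 1,  t(19) = 32,  t(20) = 15,  t(21) = 19.
Since t(21) = t(1) = 19, the sequence is periodic with period 20.
(63 - 1) mod 20 = 2, so t(63) = t(3) = 12.

12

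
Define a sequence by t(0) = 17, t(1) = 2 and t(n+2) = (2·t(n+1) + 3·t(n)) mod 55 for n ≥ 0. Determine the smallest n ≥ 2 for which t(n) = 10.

6

t(0) = 17; t(1) = 2; t(2) = 0; t(3) = 6; t(4) = 12; t(5) = 42; t(6) = 10; t(7) = 36; t(8) = 47; t(9) = 37; t(10) = 50; t(11) = 46; t(12) = 22; t(13) = 17; t(14) = 45; t(15) = 31; t(16) = 32; t(17) = 47; t(18) = 25; t(19) = 26; t(20) = 17; t(21) = 2.
The sequence repeats with period 20.
The value 10 first appears (with n ≥ 2) at t(6).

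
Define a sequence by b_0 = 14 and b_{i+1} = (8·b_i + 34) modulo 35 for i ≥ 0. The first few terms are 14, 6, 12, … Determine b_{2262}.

We have b_0 = 14, b_1 = 6, b_2 = 12, b_3 = 25, b_4 = 24, b_5 = 16, b_6 = 22, b_7 = 0, b_8 = 34, b_9 = 26, b_{10} = 32, b_{11} = 10, b_{12} = 9, b_{13} = 1, b_{14} = 7, b_{15} = 20, b_{16} = 19, b_{17} = 11, b_{18} = 17, b_{19} = 30, b_{20} = 29, b_{21} = 21, b_{22} = 27, b_{23} = 5, b_{24} = 4, b_{25} = 31, b_{26} = 2, b_{27} = 15, b_{28} = 14.
Since b_{28} = b_0 = 14, the sequence is periodic with period 28.
(2262 - 0) mod 28 = 22, so b_{2262} = b_{22} = 27.

27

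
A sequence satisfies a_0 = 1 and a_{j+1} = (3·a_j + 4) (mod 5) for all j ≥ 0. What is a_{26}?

We have a_0 = 1,  a_1 = 2,  a_2 = 0,  a_3 = 4,  a_4 = 1.
Since a_4 = a_0 = 1, the sequence is periodic with period 4.
(26 - 0) mod 4 = 2, so a_{26} = a_2 = 0.

0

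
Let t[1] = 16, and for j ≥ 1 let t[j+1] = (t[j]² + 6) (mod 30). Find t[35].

22

Computing terms: t[1] = 16; t[2] = 22; t[3] = 10; t[4] = 16.
Since t[4] = t[1] = 16, the sequence is periodic with period 3.
(35 - 1) mod 3 = 1, so t[35] = t[2] = 22.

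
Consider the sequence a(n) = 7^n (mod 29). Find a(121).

Computing terms: a(1) = 7; a(2) = 20; a(3) = 24; a(4) = 23; a(5) = 16; a(6) = 25; a(7) = 1; a(8) = 7.
Since a(8) = a(1) = 7, the sequence is periodic with period 7.
(121 - 1) mod 7 = 1, so a(121) = a(2) = 20.

20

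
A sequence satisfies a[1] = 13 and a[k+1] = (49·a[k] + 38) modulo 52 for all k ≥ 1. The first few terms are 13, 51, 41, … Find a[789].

41

Computing terms: a[1] = 13,  a[2] = 51,  a[3] = 41,  a[4] = 19,  a[5] = 33,  a[6] = 43,  a[7] = 13.
Since a[7] = a[1] = 13, the sequence is periodic with period 6.
(789 - 1) mod 6 = 2, so a[789] = a[3] = 41.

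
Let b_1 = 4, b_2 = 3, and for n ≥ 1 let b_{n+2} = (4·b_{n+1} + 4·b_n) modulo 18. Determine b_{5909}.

14

b_1 = 4; b_2 = 3; b_3 = 10; b_4 = 16; b_5 = 14; b_6 = 12; b_7 = 14; b_8 = 14; b_9 = 4; b_{10} = 0; b_{11} = 16; b_{12} = 10; b_{13} = 14; b_{14} = 6; b_{15} = 8; b_{16} = 2; b_{17} = 4; b_{18} = 6; b_{19} = 4; b_{20} = 4; b_{21} = 14; b_{22} = 0; b_{23} = 2; b_{24} = 8; b_{25} = 4; b_{26} = 12; b_{27} = 10; b_{28} = 16.
Since (b_{27}, b_{28}) = (b_3, b_4) = (10, 16) (two consecutive terms determine the rest), the sequence is eventually periodic: after a pre-period of length 2 it cycles with period 24.
For n ≥ 3, b_n depends only on (n - 3) mod 24. (5909 - 3) mod 24 = 2, so b_{5909} = b_5 = 14.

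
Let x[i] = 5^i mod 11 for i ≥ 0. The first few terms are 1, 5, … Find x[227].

3

Computing terms: x[0] = 1,  x[1] = 5,  x[2] = 3,  x[3] = 4,  x[4] = 9,  x[5] = 1.
Since x[5] = x[0] = 1, the sequence is periodic with period 5.
So x[227] = x[0 + ((227-0) mod 5)] = x[2] = 3.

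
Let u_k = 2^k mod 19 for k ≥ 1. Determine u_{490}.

Computing terms: u_1 = 2,  u_2 = 4,  u_3 = 8,  u_4 = 16,  u_5 = 13,  u_6 = 7,  u_7 = 14,  u_8 = 9,  u_9 = 18,  u_{10} = 17,  u_{11} = 15,  u_{12} = 11,  u_{13} = 3,  u_{14} = 6,  u_{15} = 12,  u_{16} = 5,  u_{17} = 10,  u_{18} = 1,  u_{19} = 2.
Since u_{19} = u_1 = 2, the sequence is periodic with period 18.
(490 - 1) mod 18 = 3, so u_{490} = u_4 = 16.

16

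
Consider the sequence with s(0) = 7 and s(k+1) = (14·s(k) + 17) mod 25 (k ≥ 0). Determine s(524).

Listing terms: s(0) = 7,  s(1) = 15,  s(2) = 2,  s(3) = 20,  s(4) = 22,  s(5) = 0,  s(6) = 17,  s(7) = 5,  s(8) = 12,  s(9) = 10,  s(10) = 7.
Since s(10) = s(0) = 7, the sequence is periodic with period 10.
So s(524) = s(0 + ((524-0) mod 10)) = s(4) = 22.

22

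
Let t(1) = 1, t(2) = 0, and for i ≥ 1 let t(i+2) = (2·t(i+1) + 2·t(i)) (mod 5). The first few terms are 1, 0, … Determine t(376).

We have t(1) = 1, t(2) = 0, t(3) = 2, t(4) = 4, t(5) = 2, t(6) = 2, t(7) = 3, t(8) = 0, t(9) = 1, t(10) = 2, t(11) = 1, t(12) = 1, t(13) = 4, t(14) = 0, t(15) = 3, t(16) = 1, t(17) = 3, t(18) = 3, t(19) = 2, t(20) = 0, t(21) = 4, t(22) = 3, t(23) = 4, t(24) = 4, t(25) = 1, t(26) = 0.
The sequence repeats with period 24.
(376 - 1) mod 24 = 15, so t(376) = t(16) = 1.

1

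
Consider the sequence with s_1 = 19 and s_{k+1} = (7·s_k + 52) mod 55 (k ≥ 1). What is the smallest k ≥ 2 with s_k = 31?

12

We have s_1 = 19, s_2 = 20, s_3 = 27, s_4 = 21, s_5 = 34, s_6 = 15, s_7 = 47, s_8 = 51, s_9 = 24, s_{10} = 0, s_{11} = 52, s_{12} = 31, s_{13} = 49, s_{14} = 10, s_{15} = 12, s_{16} = 26, s_{17} = 14, s_{18} = 40, s_{19} = 2, s_{20} = 11, s_{21} = 19.
Since s_{21} = s_1 = 19, the sequence is periodic with period 20.
The value 31 first appears (with k ≥ 2) at s_{12}.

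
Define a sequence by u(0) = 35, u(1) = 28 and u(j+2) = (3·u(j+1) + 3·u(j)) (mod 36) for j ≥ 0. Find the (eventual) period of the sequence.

3

u(0) = 35,  u(1) = 28,  u(2) = 9,  u(3) = 3,  u(4) = 0,  u(5) = 9,  u(6) = 27,  u(7) = 0,  u(8) = 9.
Since (u(7), u(8)) = (u(4), u(5)) = (0, 9) (two consecutive terms determine the rest), the sequence is eventually periodic: after a pre-period of length 4 it cycles with period 3.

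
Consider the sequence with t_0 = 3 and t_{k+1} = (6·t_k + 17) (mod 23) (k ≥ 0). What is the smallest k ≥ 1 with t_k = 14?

We have t_0 = 3; t_1 = 12; t_2 = 20; t_3 = 22; t_4 = 11; t_5 = 14; t_6 = 9; t_7 = 2; t_8 = 6; t_9 = 7; t_{10} = 13; t_{11} = 3.
The sequence repeats with period 11.
The value 14 first appears (with k ≥ 1) at t_5.

5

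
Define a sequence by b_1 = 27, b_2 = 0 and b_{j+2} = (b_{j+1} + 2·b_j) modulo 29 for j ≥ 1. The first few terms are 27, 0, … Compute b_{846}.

We have b_1 = 27; b_2 = 0; b_3 = 25; b_4 = 25; b_5 = 17; b_6 = 9; b_7 = 14; b_8 = 3; b_9 = 2; b_{10} = 8; b_{11} = 12; b_{12} = 28; b_{13} = 23; b_{14} = 21; b_{15} = 9; b_{16} = 22; b_{17} = 11; b_{18} = 26; b_{19} = 19; b_{20} = 13; b_{21} = 22; b_{22} = 19; b_{23} = 5; b_{24} = 14; b_{25} = 24; b_{26} = 23; b_{27} = 13; b_{28} = 1; b_{29} = 27; b_{30} = 0.
Since (b_{29}, b_{30}) = (b_1, b_2) = (27, 0) (two consecutive terms determine the rest), the sequence is periodic with period 28.
(846 - 1) mod 28 = 5, so b_{846} = b_6 = 9.

9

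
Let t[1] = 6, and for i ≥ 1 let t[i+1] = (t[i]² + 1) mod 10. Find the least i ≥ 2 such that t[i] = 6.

7

We have t[1] = 6; t[2] = 7; t[3] = 0; t[4] = 1; t[5] = 2; t[6] = 5; t[7] = 6.
Since t[7] = t[1] = 6, the sequence is periodic with period 6.
The value 6 next appears (with i ≥ 2) at t[7].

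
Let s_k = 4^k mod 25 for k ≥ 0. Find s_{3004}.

6

Listing terms: s_0 = 1, s_1 = 4, s_2 = 16, s_3 = 14, s_4 = 6, s_5 = 24, s_6 = 21, s_7 = 9, s_8 = 11, s_9 = 19, s_{10} = 1.
The sequence repeats with period 10.
(3004 - 0) mod 10 = 4, so s_{3004} = s_4 = 6.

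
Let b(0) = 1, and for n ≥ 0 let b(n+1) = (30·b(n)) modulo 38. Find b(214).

Listing terms: b(0) = 1,  b(1) = 30,  b(2) = 26,  b(3) = 20,  b(4) = 30.
Since b(4) = b(1) = 30, the sequence is eventually periodic: after a pre-period of length 1 it cycles with period 3.
For n ≥ 1, b(n) depends only on (n - 1) mod 3. (214 - 1) mod 3 = 0, so b(214) = b(1) = 30.

30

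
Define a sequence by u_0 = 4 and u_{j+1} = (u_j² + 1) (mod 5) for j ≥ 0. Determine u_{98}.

Computing terms: u_0 = 4, u_1 = 2, u_2 = 0, u_3 = 1, u_4 = 2.
Since u_4 = u_1 = 2, the sequence is eventually periodic: after a pre-period of length 1 it cycles with period 3.
For j ≥ 1, u_j depends only on (j - 1) mod 3. (98 - 1) mod 3 = 1, so u_{98} = u_2 = 0.

0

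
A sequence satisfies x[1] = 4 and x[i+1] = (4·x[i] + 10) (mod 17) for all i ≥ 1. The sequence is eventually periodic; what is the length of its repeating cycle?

We have x[1] = 4, x[2] = 9, x[3] = 12, x[4] = 7, x[5] = 4.
The sequence repeats with period 4.

4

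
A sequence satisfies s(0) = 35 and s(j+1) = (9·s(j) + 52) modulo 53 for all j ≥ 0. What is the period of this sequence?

Computing terms: s(0) = 35; s(1) = 49; s(2) = 16; s(3) = 37; s(4) = 14; s(5) = 19; s(6) = 11; s(7) = 45; s(8) = 33; s(9) = 31; s(10) = 13; s(11) = 10; s(12) = 36; s(13) = 5; s(14) = 44; s(15) = 24; s(16) = 3; s(17) = 26; s(18) = 21; s(19) = 29; s(20) = 48; s(21) = 7; s(22) = 9; s(23) = 27; s(24) = 30; s(25) = 4; s(26) = 35.
Since s(26) = s(0) = 35, the sequence is periodic with period 26.

26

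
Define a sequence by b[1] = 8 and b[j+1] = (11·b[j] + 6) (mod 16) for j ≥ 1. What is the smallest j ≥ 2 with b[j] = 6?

We have b[1] = 8, b[2] = 14, b[3] = 0, b[4] = 6, b[5] = 8.
The sequence repeats with period 4.
The value 6 first appears (with j ≥ 2) at b[4].

4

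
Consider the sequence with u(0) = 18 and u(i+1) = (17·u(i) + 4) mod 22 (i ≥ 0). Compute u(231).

2

We have u(0) = 18, u(1) = 2, u(2) = 16, u(3) = 12, u(4) = 10, u(5) = 20, u(6) = 14, u(7) = 0, u(8) = 4, u(9) = 6, u(10) = 18.
Since u(10) = u(0) = 18, the sequence is periodic with period 10.
(231 - 0) mod 10 = 1, so u(231) = u(1) = 2.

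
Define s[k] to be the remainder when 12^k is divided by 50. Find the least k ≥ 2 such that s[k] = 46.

8

s[1] = 12; s[2] = 44; s[3] = 28; s[4] = 36; s[5] = 32; s[6] = 34; s[7] = 8; s[8] = 46; s[9] = 2; s[10] = 24; s[11] = 38; s[12] = 6; s[13] = 22; s[14] = 14; s[15] = 18; s[16] = 16; s[17] = 42; s[18] = 4; s[19] = 48; s[20] = 26; s[21] = 12.
Since s[21] = s[1] = 12, the sequence is periodic with period 20.
The value 46 first appears (with k ≥ 2) at s[8].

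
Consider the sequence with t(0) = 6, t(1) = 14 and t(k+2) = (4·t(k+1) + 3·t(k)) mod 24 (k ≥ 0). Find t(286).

2

Listing terms: t(0) = 6, t(1) = 14, t(2) = 2, t(3) = 2, t(4) = 14, t(5) = 14, t(6) = 2.
Since (t(5), t(6)) = (t(1), t(2)) = (14, 2) (two consecutive terms determine the rest), the sequence is eventually periodic: after a pre-period of length 1 it cycles with period 4.
For k ≥ 1, t(k) depends only on (k - 1) mod 4. (286 - 1) mod 4 = 1, so t(286) = t(2) = 2.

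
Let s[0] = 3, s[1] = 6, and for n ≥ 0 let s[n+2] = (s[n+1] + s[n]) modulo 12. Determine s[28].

Computing terms: s[0] = 3, s[1] = 6, s[2] = 9, s[3] = 3, s[4] = 0, s[5] = 3, s[6] = 3, s[7] = 6.
Since (s[6], s[7]) = (s[0], s[1]) = (3, 6) (two consecutive terms determine the rest), the sequence is periodic with period 6.
(28 - 0) mod 6 = 4, so s[28] = s[4] = 0.

0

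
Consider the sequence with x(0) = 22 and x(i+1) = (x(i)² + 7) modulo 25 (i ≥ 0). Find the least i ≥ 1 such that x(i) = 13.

2

Listing terms: x(0) = 22; x(1) = 16; x(2) = 13; x(3) = 1; x(4) = 8; x(5) = 21; x(6) = 23; x(7) = 11; x(8) = 3; x(9) = 16.
Since x(9) = x(1) = 16, the sequence is eventually periodic: after a pre-period of length 1 it cycles with period 8.
The value 13 first appears (with i ≥ 1) at x(2).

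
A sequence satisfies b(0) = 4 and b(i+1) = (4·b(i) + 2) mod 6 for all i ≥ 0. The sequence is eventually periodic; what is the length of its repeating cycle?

3

We have b(0) = 4; b(1) = 0; b(2) = 2; b(3) = 4.
Since b(3) = b(0) = 4, the sequence is periodic with period 3.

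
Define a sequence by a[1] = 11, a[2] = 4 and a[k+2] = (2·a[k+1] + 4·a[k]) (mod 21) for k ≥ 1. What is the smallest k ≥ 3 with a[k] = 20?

31

a[1] = 11, a[2] = 4, a[3] = 10, a[4] = 15, a[5] = 7, a[6] = 11, a[7] = 8, a[8] = 18, a[9] = 5, a[10] = 19, a[11] = 16, a[12] = 3, a[13] = 7, a[14] = 5, a[15] = 17, a[16] = 12, a[17] = 8, a[18] = 1, a[19] = 13, a[20] = 9, a[21] = 7, a[22] = 8, a[23] = 2, a[24] = 15, a[25] = 17, a[26] = 10, a[27] = 4, a[28] = 6, a[29] = 7, a[30] = 17, a[31] = 20, a[32] = 3, a[33] = 2, a[34] = 16, a[35] = 19, a[36] = 18, a[37] = 7, a[38] = 2, a[39] = 11, a[40] = 9, a[41] = 20, a[42] = 13, a[43] = 1, a[44] = 12, a[45] = 7, a[46] = 20, a[47] = 5, a[48] = 6, a[49] = 11, a[50] = 4.
Since (a[49], a[50]) = (a[1], a[2]) = (11, 4) (two consecutive terms determine the rest), the sequence is periodic with period 48.
The value 20 first appears (with k ≥ 3) at a[31].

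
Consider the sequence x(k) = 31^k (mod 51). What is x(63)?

28

Computing terms: x(1) = 31,  x(2) = 43,  x(3) = 7,  x(4) = 13,  x(5) = 46,  x(6) = 49,  x(7) = 40,  x(8) = 16,  x(9) = 37,  x(10) = 25,  x(11) = 10,  x(12) = 4,  x(13) = 22,  x(14) = 19,  x(15) = 28,  x(16) = 1,  x(17) = 31.
Since x(17) = x(1) = 31, the sequence is periodic with period 16.
(63 - 1) mod 16 = 14, so x(63) = x(15) = 28.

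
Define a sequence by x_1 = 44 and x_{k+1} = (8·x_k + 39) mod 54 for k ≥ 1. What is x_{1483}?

17

We have x_1 = 44; x_2 = 13; x_3 = 35; x_4 = 49; x_5 = 53; x_6 = 31; x_7 = 17; x_8 = 13.
Since x_8 = x_2 = 13, the sequence is eventually periodic: after a pre-period of length 1 it cycles with period 6.
For k ≥ 2, x_k depends only on (k - 2) mod 6. (1483 - 2) mod 6 = 5, so x_{1483} = x_7 = 17.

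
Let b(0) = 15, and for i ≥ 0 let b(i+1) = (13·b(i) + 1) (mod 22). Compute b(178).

3

b(0) = 15,  b(1) = 20,  b(2) = 19,  b(3) = 6,  b(4) = 13,  b(5) = 16,  b(6) = 11,  b(7) = 12,  b(8) = 3,  b(9) = 18,  b(10) = 15.
Since b(10) = b(0) = 15, the sequence is periodic with period 10.
So b(178) = b(0 + ((178-0) mod 10)) = b(8) = 3.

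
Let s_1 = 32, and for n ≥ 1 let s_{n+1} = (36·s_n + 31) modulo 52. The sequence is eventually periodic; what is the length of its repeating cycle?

6

We have s_1 = 32; s_2 = 39; s_3 = 31; s_4 = 3; s_5 = 35; s_6 = 43; s_7 = 19; s_8 = 39.
Since s_8 = s_2 = 39, the sequence is eventually periodic: after a pre-period of length 1 it cycles with period 6.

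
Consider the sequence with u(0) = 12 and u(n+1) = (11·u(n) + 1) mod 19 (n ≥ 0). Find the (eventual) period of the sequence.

3

Computing terms: u(0) = 12; u(1) = 0; u(2) = 1; u(3) = 12.
The sequence repeats with period 3.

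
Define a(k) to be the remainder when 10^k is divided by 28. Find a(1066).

4

We have a(0) = 1; a(1) = 10; a(2) = 16; a(3) = 20; a(4) = 4; a(5) = 12; a(6) = 8; a(7) = 24; a(8) = 16.
Since a(8) = a(2) = 16, the sequence is eventually periodic: after a pre-period of length 2 it cycles with period 6.
For k ≥ 2, a(k) depends only on (k - 2) mod 6. (1066 - 2) mod 6 = 2, so a(1066) = a(4) = 4.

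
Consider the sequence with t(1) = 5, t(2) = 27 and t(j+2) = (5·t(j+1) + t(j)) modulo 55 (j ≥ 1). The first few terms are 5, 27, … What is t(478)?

27

We have t(1) = 5; t(2) = 27; t(3) = 30; t(4) = 12; t(5) = 35; t(6) = 22; t(7) = 35; t(8) = 32; t(9) = 30; t(10) = 17; t(11) = 5; t(12) = 42; t(13) = 50; t(14) = 17; t(15) = 25; t(16) = 32; t(17) = 20; t(18) = 22; t(19) = 20; t(20) = 12; t(21) = 25; t(22) = 27; t(23) = 50; t(24) = 2; t(25) = 5; t(26) = 27.
Since (t(25), t(26)) = (t(1), t(2)) = (5, 27) (two consecutive terms determine the rest), the sequence is periodic with period 24.
(478 - 1) mod 24 = 21, so t(478) = t(22) = 27.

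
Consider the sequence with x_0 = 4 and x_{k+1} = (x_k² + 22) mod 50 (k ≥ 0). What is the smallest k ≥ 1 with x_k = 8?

x_0 = 4; x_1 = 38; x_2 = 16; x_3 = 28; x_4 = 6; x_5 = 8; x_6 = 36; x_7 = 18; x_8 = 46; x_9 = 38.
Since x_9 = x_1 = 38, the sequence is eventually periodic: after a pre-period of length 1 it cycles with period 8.
The value 8 first appears (with k ≥ 1) at x_5.

5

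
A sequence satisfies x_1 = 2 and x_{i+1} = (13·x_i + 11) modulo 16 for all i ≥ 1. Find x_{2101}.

6

x_1 = 2; x_2 = 5; x_3 = 12; x_4 = 7; x_5 = 6; x_6 = 9; x_7 = 0; x_8 = 11; x_9 = 10; x_{10} = 13; x_{11} = 4; x_{12} = 15; x_{13} = 14; x_{14} = 1; x_{15} = 8; x_{16} = 3; x_{17} = 2.
Since x_{17} = x_1 = 2, the sequence is periodic with period 16.
(2101 - 1) mod 16 = 4, so x_{2101} = x_5 = 6.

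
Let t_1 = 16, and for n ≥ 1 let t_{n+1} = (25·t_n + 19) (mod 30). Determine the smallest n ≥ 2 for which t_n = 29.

We have t_1 = 16; t_2 = 29; t_3 = 24; t_4 = 19; t_5 = 14; t_6 = 9; t_7 = 4; t_8 = 29.
Since t_8 = t_2 = 29, the sequence is eventually periodic: after a pre-period of length 1 it cycles with period 6.
The value 29 first appears (with n ≥ 2) at t_2.

2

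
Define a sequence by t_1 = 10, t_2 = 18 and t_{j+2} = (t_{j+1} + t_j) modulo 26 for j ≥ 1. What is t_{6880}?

10

We have t_1 = 10, t_2 = 18, t_3 = 2, t_4 = 20, t_5 = 22, t_6 = 16, t_7 = 12, t_8 = 2, t_9 = 14, t_{10} = 16, t_{11} = 4, t_{12} = 20, t_{13} = 24, t_{14} = 18, t_{15} = 16, t_{16} = 8, t_{17} = 24, t_{18} = 6, t_{19} = 4, t_{20} = 10, t_{21} = 14, t_{22} = 24, t_{23} = 12, t_{24} = 10, t_{25} = 22, t_{26} = 6, t_{27} = 2, t_{28} = 8, t_{29} = 10, t_{30} = 18.
The sequence repeats with period 28.
(6880 - 1) mod 28 = 19, so t_{6880} = t_{20} = 10.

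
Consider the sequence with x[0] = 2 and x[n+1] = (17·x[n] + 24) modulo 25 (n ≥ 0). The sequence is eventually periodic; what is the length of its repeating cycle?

20

Listing terms: x[0] = 2, x[1] = 8, x[2] = 10, x[3] = 19, x[4] = 22, x[5] = 23, x[6] = 15, x[7] = 4, x[8] = 17, x[9] = 13, x[10] = 20, x[11] = 14, x[12] = 12, x[13] = 3, x[14] = 0, x[15] = 24, x[16] = 7, x[17] = 18, x[18] = 5, x[19] = 9, x[20] = 2.
Since x[20] = x[0] = 2, the sequence is periodic with period 20.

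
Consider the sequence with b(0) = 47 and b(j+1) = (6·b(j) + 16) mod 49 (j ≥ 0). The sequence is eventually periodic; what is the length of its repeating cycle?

14

Computing terms: b(0) = 47, b(1) = 4, b(2) = 40, b(3) = 11, b(4) = 33, b(5) = 18, b(6) = 26, b(7) = 25, b(8) = 19, b(9) = 32, b(10) = 12, b(11) = 39, b(12) = 5, b(13) = 46, b(14) = 47.
Since b(14) = b(0) = 47, the sequence is periodic with period 14.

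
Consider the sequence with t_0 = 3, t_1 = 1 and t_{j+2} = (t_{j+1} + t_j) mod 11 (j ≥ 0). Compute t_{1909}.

Listing terms: t_0 = 3,  t_1 = 1,  t_2 = 4,  t_3 = 5,  t_4 = 9,  t_5 = 3,  t_6 = 1.
Since (t_5, t_6) = (t_0, t_1) = (3, 1) (two consecutive terms determine the rest), the sequence is periodic with period 5.
(1909 - 0) mod 5 = 4, so t_{1909} = t_4 = 9.

9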